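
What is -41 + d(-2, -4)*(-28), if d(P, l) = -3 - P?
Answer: -13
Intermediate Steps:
-41 + d(-2, -4)*(-28) = -41 + (-3 - 1*(-2))*(-28) = -41 + (-3 + 2)*(-28) = -41 - 1*(-28) = -41 + 28 = -13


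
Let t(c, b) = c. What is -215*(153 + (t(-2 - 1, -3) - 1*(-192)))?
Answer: -73530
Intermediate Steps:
-215*(153 + (t(-2 - 1, -3) - 1*(-192))) = -215*(153 + ((-2 - 1) - 1*(-192))) = -215*(153 + (-3 + 192)) = -215*(153 + 189) = -215*342 = -73530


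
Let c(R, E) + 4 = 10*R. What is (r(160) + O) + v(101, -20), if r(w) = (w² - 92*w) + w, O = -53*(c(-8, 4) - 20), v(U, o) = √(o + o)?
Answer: 16552 + 2*I*√10 ≈ 16552.0 + 6.3246*I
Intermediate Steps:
v(U, o) = √2*√o (v(U, o) = √(2*o) = √2*√o)
c(R, E) = -4 + 10*R
O = 5512 (O = -53*((-4 + 10*(-8)) - 20) = -53*((-4 - 80) - 20) = -53*(-84 - 20) = -53*(-104) = 5512)
r(w) = w² - 91*w
(r(160) + O) + v(101, -20) = (160*(-91 + 160) + 5512) + √2*√(-20) = (160*69 + 5512) + √2*(2*I*√5) = (11040 + 5512) + 2*I*√10 = 16552 + 2*I*√10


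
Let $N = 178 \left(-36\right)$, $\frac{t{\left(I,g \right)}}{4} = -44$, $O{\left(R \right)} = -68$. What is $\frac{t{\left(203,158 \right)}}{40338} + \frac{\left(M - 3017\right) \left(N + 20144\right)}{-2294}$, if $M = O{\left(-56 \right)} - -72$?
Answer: $\frac{417362744060}{23133843} \approx 18041.0$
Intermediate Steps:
$t{\left(I,g \right)} = -176$ ($t{\left(I,g \right)} = 4 \left(-44\right) = -176$)
$N = -6408$
$M = 4$ ($M = -68 - -72 = -68 + 72 = 4$)
$\frac{t{\left(203,158 \right)}}{40338} + \frac{\left(M - 3017\right) \left(N + 20144\right)}{-2294} = - \frac{176}{40338} + \frac{\left(4 - 3017\right) \left(-6408 + 20144\right)}{-2294} = \left(-176\right) \frac{1}{40338} + \left(-3013\right) 13736 \left(- \frac{1}{2294}\right) = - \frac{88}{20169} - - \frac{20693284}{1147} = - \frac{88}{20169} + \frac{20693284}{1147} = \frac{417362744060}{23133843}$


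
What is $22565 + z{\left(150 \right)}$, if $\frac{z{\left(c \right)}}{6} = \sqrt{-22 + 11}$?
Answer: $22565 + 6 i \sqrt{11} \approx 22565.0 + 19.9 i$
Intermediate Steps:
$z{\left(c \right)} = 6 i \sqrt{11}$ ($z{\left(c \right)} = 6 \sqrt{-22 + 11} = 6 \sqrt{-11} = 6 i \sqrt{11}$)
$22565 + z{\left(150 \right)} = 22565 + 6 i \sqrt{11}$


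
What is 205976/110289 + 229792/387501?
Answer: 35053145288/14245699263 ≈ 2.4606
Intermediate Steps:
205976/110289 + 229792/387501 = 35053145288/14245699263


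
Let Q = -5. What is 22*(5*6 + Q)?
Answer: 550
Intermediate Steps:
22*(5*6 + Q) = 22*(5*6 - 5) = 22*(30 - 5) = 22*25 = 550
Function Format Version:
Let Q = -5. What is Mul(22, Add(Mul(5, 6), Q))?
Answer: 550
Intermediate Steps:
Mul(22, Add(Mul(5, 6), Q)) = Mul(22, Add(Mul(5, 6), -5)) = Mul(22, Add(30, -5)) = Mul(22, 25) = 550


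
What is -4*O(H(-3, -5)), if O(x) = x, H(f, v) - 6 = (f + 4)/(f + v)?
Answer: -47/2 ≈ -23.500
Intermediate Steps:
H(f, v) = 6 + (4 + f)/(f + v) (H(f, v) = 6 + (f + 4)/(f + v) = 6 + (4 + f)/(f + v))
-4*O(H(-3, -5)) = -4*(4 + 6*(-5) + 7*(-3))/(-3 - 5) = -4*(4 - 30 - 21)/(-8) = -(-1)*(-47)/2 = -4*47/8 = -47/2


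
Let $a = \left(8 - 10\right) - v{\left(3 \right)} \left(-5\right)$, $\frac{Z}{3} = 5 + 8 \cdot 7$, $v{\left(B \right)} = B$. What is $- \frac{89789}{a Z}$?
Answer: $\frac{89789}{5490} \approx 16.355$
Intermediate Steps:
$Z = 183$ ($Z = 3 \left(5 + 8 \cdot 7\right) = 3 \left(5 + 56\right) = 3 \cdot 61 = 183$)
$a = -30$ ($a = \left(8 - 10\right) \left(-1\right) 3 \left(-5\right) = \left(8 - 10\right) \left(\left(-3\right) \left(-5\right)\right) = \left(8 - 10\right) 15 = \left(-2\right) 15 = -30$)
$- \frac{89789}{a Z} = - \frac{89789}{\left(-30\right) 183} = - \frac{89789}{-5490} = \left(-89789\right) \left(- \frac{1}{5490}\right) = \frac{89789}{5490}$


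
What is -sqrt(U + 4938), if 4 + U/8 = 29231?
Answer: -sqrt(238754) ≈ -488.62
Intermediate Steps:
U = 233816 (U = -32 + 8*29231 = -32 + 233848 = 233816)
-sqrt(U + 4938) = -sqrt(233816 + 4938) = -sqrt(238754)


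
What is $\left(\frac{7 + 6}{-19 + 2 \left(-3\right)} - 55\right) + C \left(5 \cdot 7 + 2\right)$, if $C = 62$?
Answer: $\frac{55962}{25} \approx 2238.5$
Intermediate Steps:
$\left(\frac{7 + 6}{-19 + 2 \left(-3\right)} - 55\right) + C \left(5 \cdot 7 + 2\right) = \left(\frac{7 + 6}{-19 + 2 \left(-3\right)} - 55\right) + 62 \left(5 \cdot 7 + 2\right) = \left(\frac{13}{-19 - 6} - 55\right) + 62 \left(35 + 2\right) = \left(\frac{13}{-25} - 55\right) + 62 \cdot 37 = \left(13 \left(- \frac{1}{25}\right) - 55\right) + 2294 = \left(- \frac{13}{25} - 55\right) + 2294 = - \frac{1388}{25} + 2294 = \frac{55962}{25}$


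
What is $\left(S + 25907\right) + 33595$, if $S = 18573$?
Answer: $78075$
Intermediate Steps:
$\left(S + 25907\right) + 33595 = \left(18573 + 25907\right) + 33595 = 44480 + 33595 = 78075$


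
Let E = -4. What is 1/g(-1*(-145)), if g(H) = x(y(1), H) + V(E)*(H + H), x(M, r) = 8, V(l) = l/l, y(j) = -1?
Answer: 1/298 ≈ 0.0033557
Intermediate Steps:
V(l) = 1
g(H) = 8 + 2*H (g(H) = 8 + 1*(H + H) = 8 + 1*(2*H) = 8 + 2*H)
1/g(-1*(-145)) = 1/(8 + 2*(-1*(-145))) = 1/(8 + 2*145) = 1/(8 + 290) = 1/298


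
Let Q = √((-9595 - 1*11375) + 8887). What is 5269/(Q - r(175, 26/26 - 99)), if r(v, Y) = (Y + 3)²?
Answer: -47552725/81462708 - 5269*I*√12083/81462708 ≈ -0.58374 - 0.0071098*I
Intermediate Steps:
Q = I*√12083 (Q = √((-9595 - 11375) + 8887) = √(-20970 + 8887) = √(-12083) = I*√12083 ≈ 109.92*I)
r(v, Y) = (3 + Y)²
5269/(Q - r(175, 26/26 - 99)) = 5269/(I*√12083 - (3 + (26/26 - 99))²) = 5269/(I*√12083 - (3 + (26*(1/26) - 99))²) = 5269/(I*√12083 - (3 + (1 - 99))²) = 5269/(I*√12083 - (3 - 98)²) = 5269/(I*√12083 - 1*(-95)²) = 5269/(I*√12083 - 1*9025) = 5269/(I*√12083 - 9025) = 5269/(-9025 + I*√12083)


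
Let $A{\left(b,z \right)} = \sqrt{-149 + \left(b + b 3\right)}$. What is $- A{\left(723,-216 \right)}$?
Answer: $- \sqrt{2743} \approx -52.374$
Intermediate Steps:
$A{\left(b,z \right)} = \sqrt{-149 + 4 b}$ ($A{\left(b,z \right)} = \sqrt{-149 + \left(b + 3 b\right)} = \sqrt{-149 + 4 b}$)
$- A{\left(723,-216 \right)} = - \sqrt{-149 + 4 \cdot 723} = - \sqrt{-149 + 2892} = - \sqrt{2743}$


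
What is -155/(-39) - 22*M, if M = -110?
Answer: 94535/39 ≈ 2424.0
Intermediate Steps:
-155/(-39) - 22*M = -155/(-39) - 22*(-110) = -155*(-1/39) + 2420 = 155/39 + 2420 = 94535/39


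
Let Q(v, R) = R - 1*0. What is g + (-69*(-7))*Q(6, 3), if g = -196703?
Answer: -195254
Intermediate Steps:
Q(v, R) = R (Q(v, R) = R + 0 = R)
g + (-69*(-7))*Q(6, 3) = -196703 - 69*(-7)*3 = -196703 + 483*3 = -196703 + 1449 = -195254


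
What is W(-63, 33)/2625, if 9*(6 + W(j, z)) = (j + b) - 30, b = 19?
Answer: -128/23625 ≈ -0.0054180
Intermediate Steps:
W(j, z) = -65/9 + j/9 (W(j, z) = -6 + ((j + 19) - 30)/9 = -6 + ((19 + j) - 30)/9 = -6 + (-11 + j)/9 = -6 + (-11/9 + j/9) = -65/9 + j/9)
W(-63, 33)/2625 = (-65/9 + (⅑)*(-63))/2625 = (-65/9 - 7)*(1/2625) = -128/9*1/2625 = -128/23625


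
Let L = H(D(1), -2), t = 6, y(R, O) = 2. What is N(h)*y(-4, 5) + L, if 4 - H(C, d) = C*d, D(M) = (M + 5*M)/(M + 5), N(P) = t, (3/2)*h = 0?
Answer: 18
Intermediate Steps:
h = 0 (h = (2/3)*0 = 0)
N(P) = 6
D(M) = 6*M/(5 + M) (D(M) = (6*M)/(5 + M) = 6*M/(5 + M))
H(C, d) = 4 - C*d
L = 6 (L = 4 - 1*6*1/(5 + 1)*(-2) = 4 - 1*6*1/6*(-2) = 4 - 1*6*1*(1/6)*(-2) = 4 - 1*1*(-2) = 4 + 2 = 6)
N(h)*y(-4, 5) + L = 6*2 + 6 = 12 + 6 = 18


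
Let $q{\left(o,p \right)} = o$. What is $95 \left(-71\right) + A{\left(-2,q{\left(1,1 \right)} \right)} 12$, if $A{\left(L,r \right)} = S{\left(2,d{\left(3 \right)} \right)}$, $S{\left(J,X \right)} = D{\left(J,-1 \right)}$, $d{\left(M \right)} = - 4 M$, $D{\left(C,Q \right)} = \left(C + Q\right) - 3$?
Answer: $-6769$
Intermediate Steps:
$D{\left(C,Q \right)} = -3 + C + Q$
$S{\left(J,X \right)} = -4 + J$ ($S{\left(J,X \right)} = -3 + J - 1 = -4 + J$)
$A{\left(L,r \right)} = -2$ ($A{\left(L,r \right)} = -4 + 2 = -2$)
$95 \left(-71\right) + A{\left(-2,q{\left(1,1 \right)} \right)} 12 = 95 \left(-71\right) - 24 = -6745 - 24 = -6769$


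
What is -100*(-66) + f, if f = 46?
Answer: 6646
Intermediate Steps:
-100*(-66) + f = -100*(-66) + 46 = 6600 + 46 = 6646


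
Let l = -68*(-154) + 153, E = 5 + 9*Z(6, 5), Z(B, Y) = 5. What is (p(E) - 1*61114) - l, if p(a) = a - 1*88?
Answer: -71777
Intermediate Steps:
E = 50 (E = 5 + 9*5 = 5 + 45 = 50)
p(a) = -88 + a (p(a) = a - 88 = -88 + a)
l = 10625 (l = 10472 + 153 = 10625)
(p(E) - 1*61114) - l = ((-88 + 50) - 1*61114) - 1*10625 = (-38 - 61114) - 10625 = -61152 - 10625 = -71777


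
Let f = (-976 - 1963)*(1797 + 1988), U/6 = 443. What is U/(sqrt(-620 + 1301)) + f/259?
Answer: -11124115/259 + 886*sqrt(681)/227 ≈ -42848.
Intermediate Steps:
U = 2658 (U = 6*443 = 2658)
f = -11124115 (f = -2939*3785 = -11124115)
U/(sqrt(-620 + 1301)) + f/259 = 2658/(sqrt(-620 + 1301)) - 11124115/259 = 2658/(sqrt(681)) - 11124115*1/259 = 2658*(sqrt(681)/681) - 11124115/259 = 886*sqrt(681)/227 - 11124115/259 = -11124115/259 + 886*sqrt(681)/227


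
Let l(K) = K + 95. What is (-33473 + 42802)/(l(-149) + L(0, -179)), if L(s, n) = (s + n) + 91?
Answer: -9329/142 ≈ -65.697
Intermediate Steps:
L(s, n) = 91 + n + s (L(s, n) = (n + s) + 91 = 91 + n + s)
l(K) = 95 + K
(-33473 + 42802)/(l(-149) + L(0, -179)) = (-33473 + 42802)/((95 - 149) + (91 - 179 + 0)) = 9329/(-54 - 88) = 9329/(-142) = 9329*(-1/142) = -9329/142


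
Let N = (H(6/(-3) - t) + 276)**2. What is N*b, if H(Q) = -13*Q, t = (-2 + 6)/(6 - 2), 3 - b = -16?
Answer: 1885275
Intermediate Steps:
b = 19 (b = 3 - 1*(-16) = 3 + 16 = 19)
t = 1 (t = 4/4 = 4*(1/4) = 1)
N = 99225 (N = (-13*(6/(-3) - 1*1) + 276)**2 = (-13*(6*(-1/3) - 1) + 276)**2 = (-13*(-2 - 1) + 276)**2 = (-13*(-3) + 276)**2 = (39 + 276)**2 = 315**2 = 99225)
N*b = 99225*19 = 1885275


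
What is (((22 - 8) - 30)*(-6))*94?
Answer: 9024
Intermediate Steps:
(((22 - 8) - 30)*(-6))*94 = ((14 - 30)*(-6))*94 = -16*(-6)*94 = 96*94 = 9024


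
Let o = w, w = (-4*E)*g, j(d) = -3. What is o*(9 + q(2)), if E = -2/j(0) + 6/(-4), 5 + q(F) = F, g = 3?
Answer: 60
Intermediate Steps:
q(F) = -5 + F
E = -⅚ (E = -2/(-3) + 6/(-4) = -2*(-⅓) + 6*(-¼) = ⅔ - 3/2 = -⅚ ≈ -0.83333)
w = 10 (w = -4*(-⅚)*3 = (10/3)*3 = 10)
o = 10
o*(9 + q(2)) = 10*(9 + (-5 + 2)) = 10*(9 - 3) = 10*6 = 60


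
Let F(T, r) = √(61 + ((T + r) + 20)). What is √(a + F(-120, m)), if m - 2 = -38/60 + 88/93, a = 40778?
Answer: √(3918765800 + 310*I*√3525630)/310 ≈ 201.94 + 0.014997*I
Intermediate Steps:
m = 717/310 (m = 2 + (-38/60 + 88/93) = 2 + (-38*1/60 + 88*(1/93)) = 2 + (-19/30 + 88/93) = 2 + 97/310 = 717/310 ≈ 2.3129)
F(T, r) = √(81 + T + r) (F(T, r) = √(61 + (20 + T + r)) = √(81 + T + r))
√(a + F(-120, m)) = √(40778 + √(81 - 120 + 717/310)) = √(40778 + √(-11373/310)) = √(40778 + I*√3525630/310)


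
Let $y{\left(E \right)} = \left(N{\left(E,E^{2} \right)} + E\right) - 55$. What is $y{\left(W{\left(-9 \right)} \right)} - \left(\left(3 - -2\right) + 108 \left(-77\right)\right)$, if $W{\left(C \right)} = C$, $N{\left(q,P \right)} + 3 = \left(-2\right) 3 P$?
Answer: $7758$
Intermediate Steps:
$N{\left(q,P \right)} = -3 - 6 P$ ($N{\left(q,P \right)} = -3 + \left(-2\right) 3 P = -3 - 6 P$)
$y{\left(E \right)} = -58 + E - 6 E^{2}$ ($y{\left(E \right)} = \left(\left(-3 - 6 E^{2}\right) + E\right) - 55 = \left(-3 + E - 6 E^{2}\right) - 55 = -58 + E - 6 E^{2}$)
$y{\left(W{\left(-9 \right)} \right)} - \left(\left(3 - -2\right) + 108 \left(-77\right)\right) = \left(-58 - 9 - 6 \left(-9\right)^{2}\right) - \left(\left(3 - -2\right) + 108 \left(-77\right)\right) = \left(-58 - 9 - 486\right) - \left(\left(3 + 2\right) - 8316\right) = \left(-58 - 9 - 486\right) - \left(5 - 8316\right) = -553 - -8311 = -553 + 8311 = 7758$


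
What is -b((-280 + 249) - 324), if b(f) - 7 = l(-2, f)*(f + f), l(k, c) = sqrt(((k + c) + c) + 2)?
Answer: -7 + 710*I*sqrt(710) ≈ -7.0 + 18919.0*I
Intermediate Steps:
l(k, c) = sqrt(2 + k + 2*c) (l(k, c) = sqrt(((c + k) + c) + 2) = sqrt((k + 2*c) + 2) = sqrt(2 + k + 2*c))
b(f) = 7 + 2*sqrt(2)*f**(3/2) (b(f) = 7 + sqrt(2 - 2 + 2*f)*(f + f) = 7 + sqrt(2*f)*(2*f) = 7 + (sqrt(2)*sqrt(f))*(2*f) = 7 + 2*sqrt(2)*f**(3/2))
-b((-280 + 249) - 324) = -(7 + 2*sqrt(2)*((-280 + 249) - 324)**(3/2)) = -(7 + 2*sqrt(2)*(-31 - 324)**(3/2)) = -(7 + 2*sqrt(2)*(-355)**(3/2)) = -(7 + 2*sqrt(2)*(-355*I*sqrt(355))) = -(7 - 710*I*sqrt(710)) = -7 + 710*I*sqrt(710)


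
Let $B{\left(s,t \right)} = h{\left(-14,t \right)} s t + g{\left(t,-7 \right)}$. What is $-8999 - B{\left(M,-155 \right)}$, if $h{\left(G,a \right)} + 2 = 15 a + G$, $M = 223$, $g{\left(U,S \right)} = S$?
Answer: $-80925657$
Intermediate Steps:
$h{\left(G,a \right)} = -2 + G + 15 a$ ($h{\left(G,a \right)} = -2 + \left(15 a + G\right) = -2 + \left(G + 15 a\right) = -2 + G + 15 a$)
$B{\left(s,t \right)} = -7 + s t \left(-16 + 15 t\right)$ ($B{\left(s,t \right)} = \left(-2 - 14 + 15 t\right) s t - 7 = \left(-16 + 15 t\right) s t - 7 = s \left(-16 + 15 t\right) t - 7 = s t \left(-16 + 15 t\right) - 7 = -7 + s t \left(-16 + 15 t\right)$)
$-8999 - B{\left(M,-155 \right)} = -8999 - \left(-7 + 223 \left(-155\right) \left(-16 + 15 \left(-155\right)\right)\right) = -8999 - \left(-7 + 223 \left(-155\right) \left(-16 - 2325\right)\right) = -8999 - \left(-7 + 223 \left(-155\right) \left(-2341\right)\right) = -8999 - \left(-7 + 80916665\right) = -8999 - 80916658 = -80925657$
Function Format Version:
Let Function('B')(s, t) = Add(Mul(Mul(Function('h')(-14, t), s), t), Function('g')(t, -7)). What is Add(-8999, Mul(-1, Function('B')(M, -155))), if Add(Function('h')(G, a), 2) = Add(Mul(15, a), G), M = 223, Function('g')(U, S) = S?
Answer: -80925657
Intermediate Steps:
Function('h')(G, a) = Add(-2, G, Mul(15, a)) (Function('h')(G, a) = Add(-2, Add(Mul(15, a), G)) = Add(-2, Add(G, Mul(15, a))) = Add(-2, G, Mul(15, a)))
Function('B')(s, t) = Add(-7, Mul(s, t, Add(-16, Mul(15, t)))) (Function('B')(s, t) = Add(Mul(Mul(Add(-2, -14, Mul(15, t)), s), t), -7) = Add(Mul(Mul(Add(-16, Mul(15, t)), s), t), -7) = Add(Mul(Mul(s, Add(-16, Mul(15, t))), t), -7) = Add(Mul(s, t, Add(-16, Mul(15, t))), -7) = Add(-7, Mul(s, t, Add(-16, Mul(15, t)))))
Add(-8999, Mul(-1, Function('B')(M, -155))) = Add(-8999, Mul(-1, Add(-7, Mul(223, -155, Add(-16, Mul(15, -155)))))) = Add(-8999, Mul(-1, Add(-7, Mul(223, -155, Add(-16, -2325))))) = Add(-8999, Mul(-1, Add(-7, Mul(223, -155, -2341)))) = Add(-8999, Mul(-1, Add(-7, 80916665))) = Add(-8999, Mul(-1, 80916658)) = Add(-8999, -80916658) = -80925657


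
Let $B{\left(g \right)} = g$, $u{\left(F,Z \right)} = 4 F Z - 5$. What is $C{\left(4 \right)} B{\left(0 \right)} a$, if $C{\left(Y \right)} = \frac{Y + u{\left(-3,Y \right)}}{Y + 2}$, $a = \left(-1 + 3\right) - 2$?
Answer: $0$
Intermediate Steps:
$a = 0$ ($a = 2 - 2 = 0$)
$u{\left(F,Z \right)} = -5 + 4 F Z$ ($u{\left(F,Z \right)} = 4 F Z - 5 = -5 + 4 F Z$)
$C{\left(Y \right)} = \frac{-5 - 11 Y}{2 + Y}$ ($C{\left(Y \right)} = \frac{Y + \left(-5 + 4 \left(-3\right) Y\right)}{Y + 2} = \frac{Y - \left(5 + 12 Y\right)}{2 + Y} = \frac{-5 - 11 Y}{2 + Y}$)
$C{\left(4 \right)} B{\left(0 \right)} a = \frac{-5 - 44}{2 + 4} \cdot 0 \cdot 0 = \frac{-5 - 44}{6} \cdot 0 \cdot 0 = \frac{1}{6} \left(-49\right) 0 \cdot 0 = \left(- \frac{49}{6}\right) 0 \cdot 0 = 0 \cdot 0 = 0$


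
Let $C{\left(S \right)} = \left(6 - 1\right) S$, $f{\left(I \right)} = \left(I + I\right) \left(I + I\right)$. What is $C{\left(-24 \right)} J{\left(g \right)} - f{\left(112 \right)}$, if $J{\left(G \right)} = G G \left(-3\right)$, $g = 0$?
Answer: $-50176$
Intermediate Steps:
$f{\left(I \right)} = 4 I^{2}$ ($f{\left(I \right)} = 2 I 2 I = 4 I^{2}$)
$J{\left(G \right)} = - 3 G^{2}$ ($J{\left(G \right)} = G^{2} \left(-3\right) = - 3 G^{2}$)
$C{\left(S \right)} = 5 S$
$C{\left(-24 \right)} J{\left(g \right)} - f{\left(112 \right)} = 5 \left(-24\right) \left(- 3 \cdot 0^{2}\right) - 4 \cdot 112^{2} = - 120 \left(\left(-3\right) 0\right) - 4 \cdot 12544 = \left(-120\right) 0 - 50176 = 0 - 50176 = -50176$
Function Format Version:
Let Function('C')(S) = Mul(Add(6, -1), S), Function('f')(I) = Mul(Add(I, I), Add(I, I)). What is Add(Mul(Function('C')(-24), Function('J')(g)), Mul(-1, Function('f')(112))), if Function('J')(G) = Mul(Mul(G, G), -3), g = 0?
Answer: -50176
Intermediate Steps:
Function('f')(I) = Mul(4, Pow(I, 2)) (Function('f')(I) = Mul(Mul(2, I), Mul(2, I)) = Mul(4, Pow(I, 2)))
Function('J')(G) = Mul(-3, Pow(G, 2)) (Function('J')(G) = Mul(Pow(G, 2), -3) = Mul(-3, Pow(G, 2)))
Function('C')(S) = Mul(5, S)
Add(Mul(Function('C')(-24), Function('J')(g)), Mul(-1, Function('f')(112))) = Add(Mul(Mul(5, -24), Mul(-3, Pow(0, 2))), Mul(-1, Mul(4, Pow(112, 2)))) = Add(Mul(-120, Mul(-3, 0)), Mul(-1, Mul(4, 12544))) = Add(Mul(-120, 0), Mul(-1, 50176)) = Add(0, -50176) = -50176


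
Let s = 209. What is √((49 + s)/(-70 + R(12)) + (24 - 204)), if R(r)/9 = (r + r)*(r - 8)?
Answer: I*√28318407/397 ≈ 13.404*I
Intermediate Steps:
R(r) = 18*r*(-8 + r) (R(r) = 9*((r + r)*(r - 8)) = 9*((2*r)*(-8 + r)) = 9*(2*r*(-8 + r)) = 18*r*(-8 + r))
√((49 + s)/(-70 + R(12)) + (24 - 204)) = √((49 + 209)/(-70 + 18*12*(-8 + 12)) + (24 - 204)) = √(258/(-70 + 18*12*4) - 180) = √(258/(-70 + 864) - 180) = √(258/794 - 180) = √(258*(1/794) - 180) = √(129/397 - 180) = √(-71331/397) = I*√28318407/397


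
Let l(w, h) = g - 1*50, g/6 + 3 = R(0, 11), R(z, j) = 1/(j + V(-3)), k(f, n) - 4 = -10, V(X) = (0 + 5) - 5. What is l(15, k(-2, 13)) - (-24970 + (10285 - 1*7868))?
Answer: 247341/11 ≈ 22486.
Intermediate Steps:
V(X) = 0 (V(X) = 5 - 5 = 0)
k(f, n) = -6 (k(f, n) = 4 - 10 = -6)
R(z, j) = 1/j (R(z, j) = 1/(j + 0) = 1/j)
g = -192/11 (g = -18 + 6/11 = -192/11 ≈ -17.455)
l(w, h) = -742/11 (l(w, h) = -192/11 - 1*50 = -192/11 - 50 = -742/11)
l(15, k(-2, 13)) - (-24970 + (10285 - 1*7868)) = -742/11 - (-24970 + (10285 - 1*7868)) = -742/11 - (-24970 + (10285 - 7868)) = -742/11 - (-24970 + 2417) = -742/11 - 1*(-22553) = -742/11 + 22553 = 247341/11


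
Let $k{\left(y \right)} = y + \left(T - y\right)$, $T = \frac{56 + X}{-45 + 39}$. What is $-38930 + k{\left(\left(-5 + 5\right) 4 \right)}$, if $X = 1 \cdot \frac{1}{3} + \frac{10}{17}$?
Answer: $- \frac{11915483}{306} \approx -38940.0$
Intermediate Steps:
$X = \frac{47}{51}$ ($X = 1 \cdot \frac{1}{3} + 10 \cdot \frac{1}{17} = \frac{1}{3} + \frac{10}{17} = \frac{47}{51} \approx 0.92157$)
$T = - \frac{2903}{306}$ ($T = \frac{56 + \frac{47}{51}}{-45 + 39} = \frac{2903}{51 \left(-6\right)} = \frac{2903}{51} \left(- \frac{1}{6}\right) = - \frac{2903}{306} \approx -9.4869$)
$k{\left(y \right)} = - \frac{2903}{306}$ ($k{\left(y \right)} = y - \left(\frac{2903}{306} + y\right) = - \frac{2903}{306}$)
$-38930 + k{\left(\left(-5 + 5\right) 4 \right)} = -38930 - \frac{2903}{306} = - \frac{11915483}{306}$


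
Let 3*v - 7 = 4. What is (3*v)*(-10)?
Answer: -110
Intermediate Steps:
v = 11/3 (v = 7/3 + (⅓)*4 = 7/3 + 4/3 = 11/3 ≈ 3.6667)
(3*v)*(-10) = (3*(11/3))*(-10) = 11*(-10) = -110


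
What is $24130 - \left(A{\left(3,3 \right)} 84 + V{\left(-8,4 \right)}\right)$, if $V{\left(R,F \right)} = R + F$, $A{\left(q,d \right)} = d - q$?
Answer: $24134$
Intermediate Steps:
$V{\left(R,F \right)} = F + R$
$24130 - \left(A{\left(3,3 \right)} 84 + V{\left(-8,4 \right)}\right) = 24130 - \left(\left(3 - 3\right) 84 + \left(4 - 8\right)\right) = 24130 - \left(\left(3 - 3\right) 84 - 4\right) = 24130 - \left(0 \cdot 84 - 4\right) = 24130 - \left(0 - 4\right) = 24130 - -4 = 24130 + 4 = 24134$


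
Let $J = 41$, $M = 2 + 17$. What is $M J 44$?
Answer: $34276$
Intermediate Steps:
$M = 19$
$M J 44 = 19 \cdot 41 \cdot 44 = 779 \cdot 44 = 34276$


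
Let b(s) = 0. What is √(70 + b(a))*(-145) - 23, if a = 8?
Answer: -23 - 145*√70 ≈ -1236.2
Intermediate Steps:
√(70 + b(a))*(-145) - 23 = √(70 + 0)*(-145) - 23 = √70*(-145) - 23 = -145*√70 - 23 = -23 - 145*√70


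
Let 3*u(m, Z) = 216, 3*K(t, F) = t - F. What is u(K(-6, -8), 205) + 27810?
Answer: 27882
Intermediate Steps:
K(t, F) = -F/3 + t/3 (K(t, F) = (t - F)/3 = -F/3 + t/3)
u(m, Z) = 72 (u(m, Z) = (⅓)*216 = 72)
u(K(-6, -8), 205) + 27810 = 72 + 27810 = 27882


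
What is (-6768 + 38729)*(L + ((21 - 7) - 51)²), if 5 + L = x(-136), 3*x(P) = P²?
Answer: 721935068/3 ≈ 2.4065e+8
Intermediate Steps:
x(P) = P²/3
L = 18481/3 (L = -5 + (⅓)*(-136)² = -5 + (⅓)*18496 = -5 + 18496/3 = 18481/3 ≈ 6160.3)
(-6768 + 38729)*(L + ((21 - 7) - 51)²) = (-6768 + 38729)*(18481/3 + ((21 - 7) - 51)²) = 31961*(18481/3 + (14 - 51)²) = 31961*(18481/3 + (-37)²) = 31961*(18481/3 + 1369) = 31961*(22588/3) = 721935068/3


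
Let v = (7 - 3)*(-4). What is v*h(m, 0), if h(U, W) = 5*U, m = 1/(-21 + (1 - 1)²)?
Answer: 80/21 ≈ 3.8095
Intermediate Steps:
m = -1/21 (m = 1/(-21 + 0²) = 1/(-21 + 0) = 1/(-21) = -1/21 ≈ -0.047619)
v = -16 (v = 4*(-4) = -16)
v*h(m, 0) = -80*(-1)/21 = -16*(-5/21) = 80/21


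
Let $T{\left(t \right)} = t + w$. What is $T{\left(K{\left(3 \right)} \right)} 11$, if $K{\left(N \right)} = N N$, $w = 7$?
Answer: $176$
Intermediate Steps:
$K{\left(N \right)} = N^{2}$
$T{\left(t \right)} = 7 + t$ ($T{\left(t \right)} = t + 7 = 7 + t$)
$T{\left(K{\left(3 \right)} \right)} 11 = \left(7 + 3^{2}\right) 11 = \left(7 + 9\right) 11 = 16 \cdot 11 = 176$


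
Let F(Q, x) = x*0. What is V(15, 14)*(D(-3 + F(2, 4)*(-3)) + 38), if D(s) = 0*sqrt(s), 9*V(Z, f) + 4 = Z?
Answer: 418/9 ≈ 46.444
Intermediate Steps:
V(Z, f) = -4/9 + Z/9
F(Q, x) = 0
D(s) = 0
V(15, 14)*(D(-3 + F(2, 4)*(-3)) + 38) = (-4/9 + (1/9)*15)*(0 + 38) = (-4/9 + 5/3)*38 = (11/9)*38 = 418/9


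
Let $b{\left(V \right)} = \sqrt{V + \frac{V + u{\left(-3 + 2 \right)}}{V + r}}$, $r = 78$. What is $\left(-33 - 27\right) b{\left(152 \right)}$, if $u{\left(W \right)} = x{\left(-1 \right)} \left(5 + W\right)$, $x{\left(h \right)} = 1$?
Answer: $- \frac{12 \sqrt{2019170}}{23} \approx -741.38$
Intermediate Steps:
$u{\left(W \right)} = 5 + W$ ($u{\left(W \right)} = 1 \left(5 + W\right) = 5 + W$)
$b{\left(V \right)} = \sqrt{V + \frac{4 + V}{78 + V}}$ ($b{\left(V \right)} = \sqrt{V + \frac{V + \left(5 + \left(-3 + 2\right)\right)}{V + 78}} = \sqrt{V + \frac{V + \left(5 - 1\right)}{78 + V}} = \sqrt{V + \frac{V + 4}{78 + V}} = \sqrt{V + \frac{4 + V}{78 + V}}$)
$\left(-33 - 27\right) b{\left(152 \right)} = \left(-33 - 27\right) \sqrt{\frac{4 + 152 + 152 \left(78 + 152\right)}{78 + 152}} = \left(-33 - 27\right) \sqrt{\frac{4 + 152 + 152 \cdot 230}{230}} = - 60 \sqrt{\frac{4 + 152 + 34960}{230}} = - 60 \sqrt{\frac{1}{230} \cdot 35116} = - 60 \sqrt{\frac{17558}{115}} = - 60 \frac{\sqrt{2019170}}{115} = - \frac{12 \sqrt{2019170}}{23}$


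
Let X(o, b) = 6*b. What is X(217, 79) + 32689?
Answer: 33163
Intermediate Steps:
X(217, 79) + 32689 = 6*79 + 32689 = 474 + 32689 = 33163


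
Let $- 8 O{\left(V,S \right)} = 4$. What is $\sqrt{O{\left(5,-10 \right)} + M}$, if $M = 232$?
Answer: $\frac{\sqrt{926}}{2} \approx 15.215$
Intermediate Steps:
$O{\left(V,S \right)} = - \frac{1}{2}$ ($O{\left(V,S \right)} = \left(- \frac{1}{8}\right) 4 = - \frac{1}{2}$)
$\sqrt{O{\left(5,-10 \right)} + M} = \sqrt{- \frac{1}{2} + 232} = \sqrt{\frac{463}{2}} = \frac{\sqrt{926}}{2}$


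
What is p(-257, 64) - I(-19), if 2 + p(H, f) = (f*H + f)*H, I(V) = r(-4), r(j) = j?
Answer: 4210690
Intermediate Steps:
I(V) = -4
p(H, f) = -2 + H*(f + H*f) (p(H, f) = -2 + (f*H + f)*H = -2 + (H*f + f)*H = -2 + (f + H*f)*H = -2 + H*(f + H*f))
p(-257, 64) - I(-19) = (-2 - 257*64 + 64*(-257)²) - 1*(-4) = (-2 - 16448 + 64*66049) + 4 = (-2 - 16448 + 4227136) + 4 = 4210686 + 4 = 4210690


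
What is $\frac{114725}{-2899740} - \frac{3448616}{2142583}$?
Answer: $- \frac{2049179518903}{1242586725684} \approx -1.6491$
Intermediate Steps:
$\frac{114725}{-2899740} - \frac{3448616}{2142583} = 114725 \left(- \frac{1}{2899740}\right) - \frac{3448616}{2142583} = - \frac{22945}{579948} - \frac{3448616}{2142583} = - \frac{2049179518903}{1242586725684}$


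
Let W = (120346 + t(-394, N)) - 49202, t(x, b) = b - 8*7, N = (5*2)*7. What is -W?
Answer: -71158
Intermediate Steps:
N = 70 (N = 10*7 = 70)
t(x, b) = -56 + b (t(x, b) = b - 56 = -56 + b)
W = 71158 (W = (120346 + (-56 + 70)) - 49202 = (120346 + 14) - 49202 = 120360 - 49202 = 71158)
-W = -1*71158 = -71158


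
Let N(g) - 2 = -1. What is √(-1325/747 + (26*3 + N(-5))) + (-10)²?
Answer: 100 + 2*√1197026/249 ≈ 108.79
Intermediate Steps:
N(g) = 1 (N(g) = 2 - 1 = 1)
√(-1325/747 + (26*3 + N(-5))) + (-10)² = √(-1325/747 + (26*3 + 1)) + (-10)² = √(-1325*1/747 + (78 + 1)) + 100 = √(-1325/747 + 79) + 100 = √(57688/747) + 100 = 2*√1197026/249 + 100 = 100 + 2*√1197026/249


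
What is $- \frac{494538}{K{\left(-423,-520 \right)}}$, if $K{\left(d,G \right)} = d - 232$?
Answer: $\frac{494538}{655} \approx 755.02$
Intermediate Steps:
$K{\left(d,G \right)} = -232 + d$
$- \frac{494538}{K{\left(-423,-520 \right)}} = - \frac{494538}{-232 - 423} = - \frac{494538}{-655} = \left(-494538\right) \left(- \frac{1}{655}\right) = \frac{494538}{655}$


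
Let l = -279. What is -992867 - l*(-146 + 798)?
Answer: -810959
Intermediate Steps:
-992867 - l*(-146 + 798) = -992867 - (-279)*(-146 + 798) = -992867 - (-279)*652 = -992867 - 1*(-181908) = -992867 + 181908 = -810959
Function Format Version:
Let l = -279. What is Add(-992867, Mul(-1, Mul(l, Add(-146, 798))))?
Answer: -810959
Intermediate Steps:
Add(-992867, Mul(-1, Mul(l, Add(-146, 798)))) = Add(-992867, Mul(-1, Mul(-279, Add(-146, 798)))) = Add(-992867, Mul(-1, Mul(-279, 652))) = Add(-992867, Mul(-1, -181908)) = Add(-992867, 181908) = -810959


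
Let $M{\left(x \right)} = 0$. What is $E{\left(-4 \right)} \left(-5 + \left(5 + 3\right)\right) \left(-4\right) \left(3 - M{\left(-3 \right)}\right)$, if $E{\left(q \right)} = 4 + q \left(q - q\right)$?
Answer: $-144$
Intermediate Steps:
$E{\left(q \right)} = 4$ ($E{\left(q \right)} = 4 + q 0 = 4 + 0 = 4$)
$E{\left(-4 \right)} \left(-5 + \left(5 + 3\right)\right) \left(-4\right) \left(3 - M{\left(-3 \right)}\right) = 4 \left(-5 + \left(5 + 3\right)\right) \left(-4\right) \left(3 - 0\right) = 4 \left(-5 + 8\right) \left(-4\right) \left(3 + 0\right) = 4 \cdot 3 \left(-4\right) 3 = 4 \left(-12\right) 3 = \left(-48\right) 3 = -144$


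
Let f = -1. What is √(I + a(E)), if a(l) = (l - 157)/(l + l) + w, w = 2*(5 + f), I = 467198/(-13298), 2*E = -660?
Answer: I*√127075966626345/2194170 ≈ 5.1376*I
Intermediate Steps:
E = -330 (E = (½)*(-660) = -330)
I = -233599/6649 (I = 467198*(-1/13298) = -233599/6649 ≈ -35.133)
w = 8 (w = 2*(5 - 1) = 2*4 = 8)
a(l) = 8 + (-157 + l)/(2*l) (a(l) = (l - 157)/(l + l) + 8 = (-157 + l)/((2*l)) + 8 = (-157 + l)*(1/(2*l)) + 8 = (-157 + l)/(2*l) + 8 = 8 + (-157 + l)/(2*l))
√(I + a(E)) = √(-233599/6649 + (½)*(-157 + 17*(-330))/(-330)) = √(-233599/6649 + (½)*(-1/330)*(-157 - 5610)) = √(-233599/6649 + (½)*(-1/330)*(-5767)) = √(-233599/6649 + 5767/660) = √(-115830557/4388340) = I*√127075966626345/2194170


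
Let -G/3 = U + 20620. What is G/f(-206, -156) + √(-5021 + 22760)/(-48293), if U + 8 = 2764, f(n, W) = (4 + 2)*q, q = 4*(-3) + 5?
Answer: 11688/7 - 9*√219/48293 ≈ 1669.7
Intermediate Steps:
q = -7 (q = -12 + 5 = -7)
f(n, W) = -42 (f(n, W) = (4 + 2)*(-7) = 6*(-7) = -42)
U = 2756 (U = -8 + 2764 = 2756)
G = -70128 (G = -3*(2756 + 20620) = -3*23376 = -70128)
G/f(-206, -156) + √(-5021 + 22760)/(-48293) = -70128/(-42) + √(-5021 + 22760)/(-48293) = -70128*(-1/42) + √17739*(-1/48293) = 11688/7 + (9*√219)*(-1/48293) = 11688/7 - 9*√219/48293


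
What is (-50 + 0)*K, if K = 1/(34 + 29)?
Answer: -50/63 ≈ -0.79365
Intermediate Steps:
K = 1/63 ≈ 0.015873
(-50 + 0)*K = (-50 + 0)*(1/63) = -50*1/63 = -50/63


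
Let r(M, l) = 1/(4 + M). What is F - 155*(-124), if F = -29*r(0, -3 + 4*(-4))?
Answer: 76851/4 ≈ 19213.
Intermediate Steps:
F = -29/4 (F = -29/(4 + 0) = -29/4 ≈ -7.2500)
F - 155*(-124) = -29/4 - 155*(-124) = -29/4 + 19220 = 76851/4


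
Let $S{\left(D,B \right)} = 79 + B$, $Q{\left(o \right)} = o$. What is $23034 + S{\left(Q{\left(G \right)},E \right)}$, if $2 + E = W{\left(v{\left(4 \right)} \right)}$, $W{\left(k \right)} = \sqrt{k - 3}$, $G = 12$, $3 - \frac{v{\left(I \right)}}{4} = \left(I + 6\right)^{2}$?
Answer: $23111 + i \sqrt{391} \approx 23111.0 + 19.774 i$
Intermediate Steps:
$v{\left(I \right)} = 12 - 4 \left(6 + I\right)^{2}$ ($v{\left(I \right)} = 12 - 4 \left(I + 6\right)^{2} = 12 - 4 \left(6 + I\right)^{2}$)
$W{\left(k \right)} = \sqrt{-3 + k}$
$E = -2 + i \sqrt{391}$ ($E = -2 + \sqrt{-3 + \left(12 - 4 \left(6 + 4\right)^{2}\right)} = -2 + \sqrt{-3 + \left(12 - 4 \cdot 10^{2}\right)} = -2 + \sqrt{-3 + \left(12 - 400\right)} = -2 + \sqrt{-3 - 388} = -2 + \sqrt{-391} = -2 + i \sqrt{391} \approx -2.0 + 19.774 i$)
$23034 + S{\left(Q{\left(G \right)},E \right)} = 23034 + \left(79 - \left(2 - i \sqrt{391}\right)\right) = 23034 + \left(77 + i \sqrt{391}\right) = 23111 + i \sqrt{391}$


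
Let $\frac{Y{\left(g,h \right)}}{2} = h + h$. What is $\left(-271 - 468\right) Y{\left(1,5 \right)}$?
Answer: $-14780$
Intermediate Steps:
$Y{\left(g,h \right)} = 4 h$ ($Y{\left(g,h \right)} = 2 \left(h + h\right) = 2 \cdot 2 h = 4 h$)
$\left(-271 - 468\right) Y{\left(1,5 \right)} = \left(-271 - 468\right) 4 \cdot 5 = \left(-739\right) 20 = -14780$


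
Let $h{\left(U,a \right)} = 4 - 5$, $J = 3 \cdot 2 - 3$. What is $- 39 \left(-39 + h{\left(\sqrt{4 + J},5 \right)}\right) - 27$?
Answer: $1533$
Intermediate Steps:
$J = 3$ ($J = 6 - 3 = 3$)
$h{\left(U,a \right)} = -1$ ($h{\left(U,a \right)} = 4 - 5 = -1$)
$- 39 \left(-39 + h{\left(\sqrt{4 + J},5 \right)}\right) - 27 = - 39 \left(-39 - 1\right) - 27 = \left(-39\right) \left(-40\right) - 27 = 1560 - 27 = 1533$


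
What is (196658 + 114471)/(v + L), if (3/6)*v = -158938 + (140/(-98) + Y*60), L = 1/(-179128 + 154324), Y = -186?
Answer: -54020706012/59068047175 ≈ -0.91455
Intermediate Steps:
L = -1/24804 (L = 1/(-24804) = -1/24804 ≈ -4.0316e-5)
v = -2381392/7 (v = 2*(-158938 + (140/(-98) - 186*60)) = 2*(-158938 + (140*(-1/98) - 11160)) = 2*(-158938 + (-10/7 - 11160)) = 2*(-158938 - 78130/7) = 2*(-1190696/7) = -2381392/7 ≈ -3.4020e+5)
(196658 + 114471)/(v + L) = (196658 + 114471)/(-2381392/7 - 1/24804) = 311129/(-59068047175/173628) = 311129*(-173628/59068047175) = -54020706012/59068047175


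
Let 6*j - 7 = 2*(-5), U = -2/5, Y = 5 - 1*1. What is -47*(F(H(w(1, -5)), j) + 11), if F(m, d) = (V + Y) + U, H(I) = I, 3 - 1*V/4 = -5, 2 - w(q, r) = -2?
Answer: -10951/5 ≈ -2190.2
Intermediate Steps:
w(q, r) = 4 (w(q, r) = 2 - 1*(-2) = 2 + 2 = 4)
V = 32 (V = 12 - 4*(-5) = 12 + 20 = 32)
Y = 4 (Y = 5 - 1 = 4)
U = -2/5 (U = -2*1/5 = -2/5 ≈ -0.40000)
j = -1/2 (j = 7/6 + (2*(-5))/6 = 7/6 + (1/6)*(-10) = 7/6 - 5/3 = -1/2 ≈ -0.50000)
F(m, d) = 178/5 (F(m, d) = (32 + 4) - 2/5 = 36 - 2/5 = 178/5)
-47*(F(H(w(1, -5)), j) + 11) = -47*(178/5 + 11) = -47*233/5 = -10951/5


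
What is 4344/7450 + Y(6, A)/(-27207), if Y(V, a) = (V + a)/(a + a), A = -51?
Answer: 669708887/1148588850 ≈ 0.58307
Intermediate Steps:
Y(V, a) = (V + a)/(2*a) (Y(V, a) = (V + a)/((2*a)) = (V + a)*(1/(2*a)) = (V + a)/(2*a))
4344/7450 + Y(6, A)/(-27207) = 4344/7450 + ((1/2)*(6 - 51)/(-51))/(-27207) = 4344*(1/7450) + ((1/2)*(-1/51)*(-45))*(-1/27207) = 2172/3725 + (15/34)*(-1/27207) = 2172/3725 - 5/308346 = 669708887/1148588850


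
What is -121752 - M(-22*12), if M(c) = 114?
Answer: -121866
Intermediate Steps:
-121752 - M(-22*12) = -121752 - 1*114 = -121752 - 114 = -121866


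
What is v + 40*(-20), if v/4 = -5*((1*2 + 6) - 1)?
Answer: -940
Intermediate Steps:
v = -140 (v = 4*(-5*((1*2 + 6) - 1)) = 4*(-5*((2 + 6) - 1)) = 4*(-5*(8 - 1)) = 4*(-5*7) = 4*(-35) = -140)
v + 40*(-20) = -140 + 40*(-20) = -140 - 800 = -940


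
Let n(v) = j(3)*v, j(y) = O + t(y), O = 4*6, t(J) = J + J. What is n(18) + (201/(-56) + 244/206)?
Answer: 3100849/5768 ≈ 537.59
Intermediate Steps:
t(J) = 2*J
O = 24
j(y) = 24 + 2*y
n(v) = 30*v (n(v) = (24 + 2*3)*v = (24 + 6)*v = 30*v)
n(18) + (201/(-56) + 244/206) = 30*18 + (201/(-56) + 244/206) = 540 + (201*(-1/56) + 244*(1/206)) = 540 + (-201/56 + 122/103) = 540 - 13871/5768 = 3100849/5768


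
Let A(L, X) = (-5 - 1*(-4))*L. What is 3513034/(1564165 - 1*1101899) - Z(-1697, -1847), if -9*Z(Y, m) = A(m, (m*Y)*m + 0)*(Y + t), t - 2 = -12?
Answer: -34700334124/99057 ≈ -3.5031e+5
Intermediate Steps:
t = -10 (t = 2 - 12 = -10)
A(L, X) = -L (A(L, X) = (-5 + 4)*L = -L)
Z(Y, m) = m*(-10 + Y)/9 (Z(Y, m) = -(-m)*(Y - 10)/9 = -(-m)*(-10 + Y)/9 = -(-1)*m*(-10 + Y)/9 = m*(-10 + Y)/9)
3513034/(1564165 - 1*1101899) - Z(-1697, -1847) = 3513034/(1564165 - 1*1101899) - (-1847)*(-10 - 1697)/9 = 3513034/(1564165 - 1101899) - (-1847)*(-1707)/9 = 3513034/462266 - 1*1050943/3 = 3513034*(1/462266) - 1050943/3 = 250931/33019 - 1050943/3 = -34700334124/99057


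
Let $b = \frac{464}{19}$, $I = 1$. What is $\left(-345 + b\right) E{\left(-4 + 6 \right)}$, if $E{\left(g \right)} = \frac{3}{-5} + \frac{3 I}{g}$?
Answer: $- \frac{54819}{190} \approx -288.52$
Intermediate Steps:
$E{\left(g \right)} = - \frac{3}{5} + \frac{3}{g}$ ($E{\left(g \right)} = \frac{3}{-5} + \frac{3 \cdot 1}{g} = 3 \left(- \frac{1}{5}\right) + \frac{3}{g} = - \frac{3}{5} + \frac{3}{g}$)
$b = \frac{464}{19}$ ($b = 464 \cdot \frac{1}{19} = \frac{464}{19} \approx 24.421$)
$\left(-345 + b\right) E{\left(-4 + 6 \right)} = \left(-345 + \frac{464}{19}\right) \left(- \frac{3}{5} + \frac{3}{-4 + 6}\right) = - \frac{6091 \left(- \frac{3}{5} + \frac{3}{2}\right)}{19} = \left(- \frac{6091}{19}\right) \frac{9}{10} = - \frac{54819}{190}$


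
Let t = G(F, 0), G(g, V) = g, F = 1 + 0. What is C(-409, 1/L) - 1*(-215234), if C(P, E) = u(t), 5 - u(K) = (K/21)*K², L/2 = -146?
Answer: 4520018/21 ≈ 2.1524e+5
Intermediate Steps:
L = -292 (L = 2*(-146) = -292)
F = 1
t = 1
u(K) = 5 - K³/21 (u(K) = 5 - K/21*K² = 5 - K³/21)
C(P, E) = 104/21 (C(P, E) = 5 - 1/21*1³ = 5 - 1/21*1 = 5 - 1/21 = 104/21)
C(-409, 1/L) - 1*(-215234) = 104/21 - 1*(-215234) = 104/21 + 215234 = 4520018/21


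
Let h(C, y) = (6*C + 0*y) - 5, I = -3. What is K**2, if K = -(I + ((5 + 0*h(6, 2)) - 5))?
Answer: 9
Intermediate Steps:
h(C, y) = -5 + 6*C (h(C, y) = (6*C + 0) - 5 = 6*C - 5 = -5 + 6*C)
K = 3 (K = -(-3 + ((5 + 0*(-5 + 6*6)) - 5)) = -(-3 + ((5 + 0*(-5 + 36)) - 5)) = -(-3 + ((5 + 0*31) - 5)) = -(-3 + ((5 + 0) - 5)) = -(-3 + (5 - 5)) = -(-3 + 0) = -1*(-3) = 3)
K**2 = 3**2 = 9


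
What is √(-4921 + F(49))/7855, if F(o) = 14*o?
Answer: 11*I*√35/7855 ≈ 0.0082848*I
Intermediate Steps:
√(-4921 + F(49))/7855 = √(-4921 + 14*49)/7855 = √(-4921 + 686)*(1/7855) = √(-4235)*(1/7855) = (11*I*√35)*(1/7855) = 11*I*√35/7855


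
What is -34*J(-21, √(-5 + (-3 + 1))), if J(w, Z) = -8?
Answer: 272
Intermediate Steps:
-34*J(-21, √(-5 + (-3 + 1))) = -34*(-8) = 272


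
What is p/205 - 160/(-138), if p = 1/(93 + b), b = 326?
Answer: 6871669/5926755 ≈ 1.1594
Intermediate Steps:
p = 1/419 (p = 1/(93 + 326) = 1/419 ≈ 0.0023866)
p/205 - 160/(-138) = (1/419)/205 - 160/(-138) = (1/419)*(1/205) - 160*(-1/138) = 1/85895 + 80/69 = 6871669/5926755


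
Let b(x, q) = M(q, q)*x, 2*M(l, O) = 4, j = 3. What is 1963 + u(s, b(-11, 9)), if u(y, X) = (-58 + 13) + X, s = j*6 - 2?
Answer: 1896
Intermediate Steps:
s = 16 (s = 3*6 - 2 = 18 - 2 = 16)
M(l, O) = 2 (M(l, O) = (1/2)*4 = 2)
b(x, q) = 2*x
u(y, X) = -45 + X
1963 + u(s, b(-11, 9)) = 1963 + (-45 + 2*(-11)) = 1963 + (-45 - 22) = 1963 - 67 = 1896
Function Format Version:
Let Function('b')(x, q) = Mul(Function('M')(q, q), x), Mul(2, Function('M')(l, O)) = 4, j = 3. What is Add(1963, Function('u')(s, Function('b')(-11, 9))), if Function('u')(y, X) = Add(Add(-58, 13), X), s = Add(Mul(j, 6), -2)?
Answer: 1896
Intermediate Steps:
s = 16 (s = Add(Mul(3, 6), -2) = Add(18, -2) = 16)
Function('M')(l, O) = 2 (Function('M')(l, O) = Mul(Rational(1, 2), 4) = 2)
Function('b')(x, q) = Mul(2, x)
Function('u')(y, X) = Add(-45, X)
Add(1963, Function('u')(s, Function('b')(-11, 9))) = Add(1963, Add(-45, Mul(2, -11))) = Add(1963, Add(-45, -22)) = Add(1963, -67) = 1896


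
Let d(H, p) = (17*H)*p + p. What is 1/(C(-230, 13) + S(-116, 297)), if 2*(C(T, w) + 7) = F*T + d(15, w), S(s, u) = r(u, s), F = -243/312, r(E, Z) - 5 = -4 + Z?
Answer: 104/169683 ≈ 0.00061291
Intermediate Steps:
d(H, p) = p + 17*H*p (d(H, p) = 17*H*p + p = p + 17*H*p)
r(E, Z) = 1 + Z (r(E, Z) = 5 + (-4 + Z) = 1 + Z)
F = -81/104 (F = -243*1/312 = -81/104 ≈ -0.77885)
S(s, u) = 1 + s
C(T, w) = -7 + 128*w - 81*T/208 (C(T, w) = -7 + (-81*T/104 + w*(1 + 17*15))/2 = -7 + (-81*T/104 + w*(1 + 255))/2 = -7 + (-81*T/104 + w*256)/2 = -7 + (-81*T/104 + 256*w)/2 = -7 + (256*w - 81*T/104)/2 = -7 + (128*w - 81*T/208) = -7 + 128*w - 81*T/208)
1/(C(-230, 13) + S(-116, 297)) = 1/((-7 + 128*13 - 81/208*(-230)) + (1 - 116)) = 1/((-7 + 1664 + 9315/104) - 115) = 1/(181643/104 - 115) = 1/(169683/104) = 104/169683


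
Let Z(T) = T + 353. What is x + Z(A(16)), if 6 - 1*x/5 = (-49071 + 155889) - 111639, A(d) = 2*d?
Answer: 24520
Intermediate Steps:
Z(T) = 353 + T
x = 24135 (x = 30 - 5*((-49071 + 155889) - 111639) = 30 - 5*(106818 - 111639) = 30 - 5*(-4821) = 30 + 24105 = 24135)
x + Z(A(16)) = 24135 + (353 + 2*16) = 24135 + (353 + 32) = 24135 + 385 = 24520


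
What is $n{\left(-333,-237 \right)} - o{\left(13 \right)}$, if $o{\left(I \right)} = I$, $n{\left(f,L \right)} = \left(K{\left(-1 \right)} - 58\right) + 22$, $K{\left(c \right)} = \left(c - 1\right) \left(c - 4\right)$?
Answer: $-39$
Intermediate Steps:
$K{\left(c \right)} = \left(-1 + c\right) \left(-4 + c\right)$
$n{\left(f,L \right)} = -26$ ($n{\left(f,L \right)} = \left(\left(4 + \left(-1\right)^{2} - -5\right) - 58\right) + 22 = \left(\left(4 + 1 + 5\right) - 58\right) + 22 = \left(10 - 58\right) + 22 = -48 + 22 = -26$)
$n{\left(-333,-237 \right)} - o{\left(13 \right)} = -26 - 13 = -39$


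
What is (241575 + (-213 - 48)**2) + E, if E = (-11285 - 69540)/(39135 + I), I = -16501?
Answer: 7009578439/22634 ≈ 3.0969e+5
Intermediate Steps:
E = -80825/22634 (E = (-11285 - 69540)/(39135 - 16501) = -80825/22634 ≈ -3.5710)
(241575 + (-213 - 48)**2) + E = (241575 + (-213 - 48)**2) - 80825/22634 = (241575 + (-261)**2) - 80825/22634 = (241575 + 68121) - 80825/22634 = 309696 - 80825/22634 = 7009578439/22634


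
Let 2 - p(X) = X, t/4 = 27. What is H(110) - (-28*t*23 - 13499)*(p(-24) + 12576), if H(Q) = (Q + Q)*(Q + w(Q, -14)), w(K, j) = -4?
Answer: 1046632022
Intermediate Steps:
t = 108 (t = 4*27 = 108)
p(X) = 2 - X
H(Q) = 2*Q*(-4 + Q) (H(Q) = (Q + Q)*(Q - 4) = (2*Q)*(-4 + Q) = 2*Q*(-4 + Q))
H(110) - (-28*t*23 - 13499)*(p(-24) + 12576) = 2*110*(-4 + 110) - (-28*108*23 - 13499)*((2 - 1*(-24)) + 12576) = 2*110*106 - (-3024*23 - 13499)*((2 + 24) + 12576) = 23320 - (-69552 - 13499)*(26 + 12576) = 23320 - (-83051)*12602 = 23320 - 1*(-1046608702) = 23320 + 1046608702 = 1046632022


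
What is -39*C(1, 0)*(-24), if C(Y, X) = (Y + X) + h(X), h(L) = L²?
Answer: 936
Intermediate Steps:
C(Y, X) = X + Y + X² (C(Y, X) = (Y + X) + X² = (X + Y) + X² = X + Y + X²)
-39*C(1, 0)*(-24) = -39*(0 + 1 + 0²)*(-24) = -39*(0 + 1 + 0)*(-24) = -39*1*(-24) = -39*(-24) = 936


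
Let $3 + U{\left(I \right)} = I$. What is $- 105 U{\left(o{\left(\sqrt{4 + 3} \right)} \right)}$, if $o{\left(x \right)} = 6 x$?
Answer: $315 - 630 \sqrt{7} \approx -1351.8$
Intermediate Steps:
$U{\left(I \right)} = -3 + I$
$- 105 U{\left(o{\left(\sqrt{4 + 3} \right)} \right)} = - 105 \left(-3 + 6 \sqrt{4 + 3}\right) = - 105 \left(-3 + 6 \sqrt{7}\right) = 315 - 630 \sqrt{7}$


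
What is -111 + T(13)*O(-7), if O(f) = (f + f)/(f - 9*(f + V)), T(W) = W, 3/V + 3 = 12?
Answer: -6065/53 ≈ -114.43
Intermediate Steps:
V = ⅓ (V = 3/(-3 + 12) = 3/9 = 3*(⅑) = ⅓ ≈ 0.33333)
O(f) = 2*f/(-3 - 8*f) (O(f) = (f + f)/(f - 9*(f + ⅓)) = (2*f)/(f - 9*(⅓ + f)) = (2*f)/(f + (-3 - 9*f)) = (2*f)/(-3 - 8*f) = 2*f/(-3 - 8*f))
-111 + T(13)*O(-7) = -111 + 13*(-2*(-7)/(3 + 8*(-7))) = -111 + 13*(-2*(-7)/(3 - 56)) = -111 + 13*(-2*(-7)/(-53)) = -111 + 13*(-2*(-7)*(-1/53)) = -111 + 13*(-14/53) = -111 - 182/53 = -6065/53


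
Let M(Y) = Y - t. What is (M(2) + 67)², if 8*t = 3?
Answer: 301401/64 ≈ 4709.4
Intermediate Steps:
t = 3/8 (t = (⅛)*3 = 3/8 ≈ 0.37500)
M(Y) = -3/8 + Y (M(Y) = Y - 1*3/8 = Y - 3/8 = -3/8 + Y)
(M(2) + 67)² = ((-3/8 + 2) + 67)² = (13/8 + 67)² = (549/8)² = 301401/64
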